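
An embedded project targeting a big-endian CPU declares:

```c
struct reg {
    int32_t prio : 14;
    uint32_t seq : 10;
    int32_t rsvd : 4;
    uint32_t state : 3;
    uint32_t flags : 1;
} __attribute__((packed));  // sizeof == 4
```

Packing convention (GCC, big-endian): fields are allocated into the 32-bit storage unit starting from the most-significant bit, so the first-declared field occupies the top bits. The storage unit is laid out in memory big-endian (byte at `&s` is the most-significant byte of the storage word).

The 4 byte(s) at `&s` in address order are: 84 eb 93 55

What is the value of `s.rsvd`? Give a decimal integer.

5

[0]=0x84 [1]=0xeb [2]=0x93 [3]=0x55 (big-endian) → word 0x84eb9355
prio [18+:14] = (word>>18) & 0x3fff = 8506
seq [8+:10] = (word>>8) & 0x3ff = 915
rsvd [4+:4] = (word>>4) & 0xf = 5  ←
state [1+:3] = (word>>1) & 0x7 = 2
flags [0+:1] = (word>>0) & 0x1 = 1
rsvd signed 4b, MSB=0: value = 5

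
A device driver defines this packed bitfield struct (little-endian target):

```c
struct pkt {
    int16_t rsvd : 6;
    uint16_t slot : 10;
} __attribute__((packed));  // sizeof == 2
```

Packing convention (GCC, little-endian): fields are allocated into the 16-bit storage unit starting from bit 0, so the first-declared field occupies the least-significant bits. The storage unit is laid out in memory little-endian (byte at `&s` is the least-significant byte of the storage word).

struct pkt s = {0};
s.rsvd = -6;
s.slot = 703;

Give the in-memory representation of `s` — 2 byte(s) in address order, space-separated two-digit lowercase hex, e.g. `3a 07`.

[0+:6] rsvd=-6 & 0x3f = 0x3a; word=0x003a
[6+:10] slot=703 & 0x3ff = 0x2bf; word=0xaffa
word = 0xaffa → little-endian bytes:
  [0]=0xfa  [1]=0xaf

fa af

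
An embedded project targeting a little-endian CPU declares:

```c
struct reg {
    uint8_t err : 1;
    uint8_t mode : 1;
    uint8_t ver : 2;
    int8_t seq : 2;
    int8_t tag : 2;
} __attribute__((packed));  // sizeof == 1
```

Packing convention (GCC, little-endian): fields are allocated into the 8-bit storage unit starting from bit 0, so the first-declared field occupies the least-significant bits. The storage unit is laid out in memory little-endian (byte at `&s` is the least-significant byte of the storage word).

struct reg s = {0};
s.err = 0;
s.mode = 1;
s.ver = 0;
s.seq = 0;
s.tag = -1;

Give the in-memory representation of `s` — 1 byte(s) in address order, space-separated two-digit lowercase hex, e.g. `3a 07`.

err (1b) val=0 bits=0x0 at bit 0: 0x00
mode (1b) val=1 bits=0x1 at bit 1: 0x02
ver (2b) val=0 bits=0x0 at bit 2: 0x02
seq (2b) val=0 bits=0x0 at bit 4: 0x02
tag (2b) val=-1 bits=0x3 at bit 6: 0xc2
word = 0xc2 → little-endian bytes:
  [0]=0xc2

c2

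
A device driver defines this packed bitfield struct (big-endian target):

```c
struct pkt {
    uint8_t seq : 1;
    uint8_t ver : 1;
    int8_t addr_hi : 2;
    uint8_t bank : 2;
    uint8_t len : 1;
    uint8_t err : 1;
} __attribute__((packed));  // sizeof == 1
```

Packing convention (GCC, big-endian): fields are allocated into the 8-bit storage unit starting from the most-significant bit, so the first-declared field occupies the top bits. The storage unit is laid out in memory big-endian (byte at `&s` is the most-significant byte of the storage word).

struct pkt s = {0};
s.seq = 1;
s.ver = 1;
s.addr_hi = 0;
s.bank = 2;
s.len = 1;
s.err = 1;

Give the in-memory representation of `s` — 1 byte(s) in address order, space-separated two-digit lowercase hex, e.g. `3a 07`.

cb

[7+:1] seq=1 & 0x1 = 0x1; word=0x80
[6+:1] ver=1 & 0x1 = 0x1; word=0xc0
[4+:2] addr_hi=0 & 0x3 = 0x0; word=0xc0
[2+:2] bank=2 & 0x3 = 0x2; word=0xc8
[1+:1] len=1 & 0x1 = 0x1; word=0xca
[0+:1] err=1 & 0x1 = 0x1; word=0xcb
word = 0xcb → big-endian bytes:
  [0]=0xcb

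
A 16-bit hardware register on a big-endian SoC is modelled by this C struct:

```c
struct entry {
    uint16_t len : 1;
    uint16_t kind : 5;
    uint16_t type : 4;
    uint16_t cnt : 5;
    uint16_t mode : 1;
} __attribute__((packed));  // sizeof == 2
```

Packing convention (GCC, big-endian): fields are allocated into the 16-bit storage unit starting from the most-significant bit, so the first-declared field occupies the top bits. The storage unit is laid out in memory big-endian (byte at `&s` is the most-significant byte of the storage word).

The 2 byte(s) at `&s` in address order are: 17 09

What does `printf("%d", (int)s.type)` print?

12

[0]=0x17 [1]=0x09 (big-endian) → word 0x1709
len:1 @ bit 15 → (0x1709>>15)&0x1 = 0x0
kind:5 @ bit 10 → (0x1709>>10)&0x1f = 0x5
type:4 @ bit 6 → (0x1709>>6)&0xf = 0xc  ←
cnt:5 @ bit 1 → (0x1709>>1)&0x1f = 0x4
mode:1 @ bit 0 → (0x1709>>0)&0x1 = 0x1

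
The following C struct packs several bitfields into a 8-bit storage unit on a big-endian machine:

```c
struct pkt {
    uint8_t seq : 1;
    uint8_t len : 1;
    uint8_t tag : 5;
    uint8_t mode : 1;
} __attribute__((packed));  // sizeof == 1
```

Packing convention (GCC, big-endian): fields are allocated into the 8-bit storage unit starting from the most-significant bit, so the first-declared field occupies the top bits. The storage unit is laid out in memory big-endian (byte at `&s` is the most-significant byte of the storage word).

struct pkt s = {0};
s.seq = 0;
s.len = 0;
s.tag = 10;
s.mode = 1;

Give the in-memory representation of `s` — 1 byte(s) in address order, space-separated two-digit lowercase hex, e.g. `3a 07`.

[7+:1] seq=0 & 0x1 = 0x0; word=0x00
[6+:1] len=0 & 0x1 = 0x0; word=0x00
[1+:5] tag=10 & 0x1f = 0xa; word=0x14
[0+:1] mode=1 & 0x1 = 0x1; word=0x15
word = 0x15 → big-endian bytes:
  [0]=0x15

15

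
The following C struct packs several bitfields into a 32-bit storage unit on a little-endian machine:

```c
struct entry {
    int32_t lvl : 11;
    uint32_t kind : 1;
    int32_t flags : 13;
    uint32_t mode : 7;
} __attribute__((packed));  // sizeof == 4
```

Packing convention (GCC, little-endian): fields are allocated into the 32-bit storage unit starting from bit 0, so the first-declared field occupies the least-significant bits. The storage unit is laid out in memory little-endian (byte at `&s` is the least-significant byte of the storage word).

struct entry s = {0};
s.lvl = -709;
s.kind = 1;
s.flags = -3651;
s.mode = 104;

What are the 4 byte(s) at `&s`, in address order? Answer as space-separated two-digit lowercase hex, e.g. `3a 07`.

[0+:11] lvl=-709 & 0x7ff = 0x53b; word=0x0000053b
[11+:1] kind=1 & 0x1 = 0x1; word=0x00000d3b
[12+:13] flags=-3651 & 0x1fff = 0x11bd; word=0x011bdd3b
[25+:7] mode=104 & 0x7f = 0x68; word=0xd11bdd3b
word = 0xd11bdd3b → little-endian bytes:
  [0]=0x3b  [1]=0xdd  [2]=0x1b  [3]=0xd1

3b dd 1b d1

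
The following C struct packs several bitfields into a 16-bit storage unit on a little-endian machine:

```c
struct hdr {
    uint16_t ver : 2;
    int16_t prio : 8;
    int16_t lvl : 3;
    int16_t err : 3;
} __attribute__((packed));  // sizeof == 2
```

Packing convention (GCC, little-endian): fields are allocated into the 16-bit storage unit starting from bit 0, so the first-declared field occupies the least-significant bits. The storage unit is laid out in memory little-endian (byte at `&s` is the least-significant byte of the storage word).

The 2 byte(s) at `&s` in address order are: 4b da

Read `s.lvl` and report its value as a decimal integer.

[0]=0x4b [1]=0xda (little-endian) → word 0xda4b
ver [0+:2] = (word>>0) & 0x3 = 3
prio [2+:8] = (word>>2) & 0xff = 146
lvl [10+:3] = (word>>10) & 0x7 = 6  ←
err [13+:3] = (word>>13) & 0x7 = 6
lvl signed 3b, MSB=1: 6 - 8 = -2

-2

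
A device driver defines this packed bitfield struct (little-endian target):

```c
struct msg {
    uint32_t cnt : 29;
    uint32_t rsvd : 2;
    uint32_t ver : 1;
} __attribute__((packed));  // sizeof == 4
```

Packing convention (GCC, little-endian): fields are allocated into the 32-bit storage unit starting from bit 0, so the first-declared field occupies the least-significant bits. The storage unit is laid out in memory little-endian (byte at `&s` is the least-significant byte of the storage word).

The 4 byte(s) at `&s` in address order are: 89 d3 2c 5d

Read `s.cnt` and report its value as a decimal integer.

[0]=0x89 [1]=0xd3 [2]=0x2c [3]=0x5d (little-endian) → word 0x5d2cd389
cnt [0+:29] = (word>>0) & 0x1fffffff = 489477001  ←
rsvd [29+:2] = (word>>29) & 0x3 = 2
ver [31+:1] = (word>>31) & 0x1 = 0

489477001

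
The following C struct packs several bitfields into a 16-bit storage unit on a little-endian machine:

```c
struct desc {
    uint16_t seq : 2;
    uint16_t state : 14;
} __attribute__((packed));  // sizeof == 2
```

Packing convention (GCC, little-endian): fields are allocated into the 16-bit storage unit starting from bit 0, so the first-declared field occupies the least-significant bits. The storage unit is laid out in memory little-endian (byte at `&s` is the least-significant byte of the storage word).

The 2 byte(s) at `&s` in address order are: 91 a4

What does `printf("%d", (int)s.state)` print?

10532

[0]=0x91 [1]=0xa4 (little-endian) → word 0xa491
seq:2 @ bit 0 → (0xa491>>0)&0x3 = 0x1
state:14 @ bit 2 → (0xa491>>2)&0x3fff = 0x2924  ←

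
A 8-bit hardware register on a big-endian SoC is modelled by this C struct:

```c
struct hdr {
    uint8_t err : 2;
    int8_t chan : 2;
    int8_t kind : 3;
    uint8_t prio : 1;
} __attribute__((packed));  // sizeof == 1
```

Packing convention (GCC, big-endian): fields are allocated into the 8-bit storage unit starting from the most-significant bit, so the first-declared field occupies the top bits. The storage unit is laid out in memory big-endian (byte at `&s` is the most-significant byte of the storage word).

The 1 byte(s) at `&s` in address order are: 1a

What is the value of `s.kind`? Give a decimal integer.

-3

[0]=0x1a (big-endian) → word 0x1a
err [6+:2] = (word>>6) & 0x3 = 0
chan [4+:2] = (word>>4) & 0x3 = 1
kind [1+:3] = (word>>1) & 0x7 = 5  ←
prio [0+:1] = (word>>0) & 0x1 = 0
kind signed 3b, MSB=1: 5 - 8 = -3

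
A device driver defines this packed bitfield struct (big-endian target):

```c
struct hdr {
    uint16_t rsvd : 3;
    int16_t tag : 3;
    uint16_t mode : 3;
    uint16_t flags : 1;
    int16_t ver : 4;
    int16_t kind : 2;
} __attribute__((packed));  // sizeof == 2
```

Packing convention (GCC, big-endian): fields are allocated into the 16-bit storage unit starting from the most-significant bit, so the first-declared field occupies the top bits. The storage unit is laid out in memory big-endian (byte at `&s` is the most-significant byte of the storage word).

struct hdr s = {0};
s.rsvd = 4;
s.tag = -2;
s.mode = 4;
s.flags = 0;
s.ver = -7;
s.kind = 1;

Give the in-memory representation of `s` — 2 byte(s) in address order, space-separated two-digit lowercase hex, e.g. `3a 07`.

9a 25

rsvd:3 = 4 → 0x4 << 13 → word 0x8000
tag:3 = -2 → 0x6 << 10 → word 0x9800
mode:3 = 4 → 0x4 << 7 → word 0x9a00
flags:1 = 0 → 0x0 << 6 → word 0x9a00
ver:4 = -7 → 0x9 << 2 → word 0x9a24
kind:2 = 1 → 0x1 << 0 → word 0x9a25
word = 0x9a25 → big-endian bytes:
  [0]=0x9a  [1]=0x25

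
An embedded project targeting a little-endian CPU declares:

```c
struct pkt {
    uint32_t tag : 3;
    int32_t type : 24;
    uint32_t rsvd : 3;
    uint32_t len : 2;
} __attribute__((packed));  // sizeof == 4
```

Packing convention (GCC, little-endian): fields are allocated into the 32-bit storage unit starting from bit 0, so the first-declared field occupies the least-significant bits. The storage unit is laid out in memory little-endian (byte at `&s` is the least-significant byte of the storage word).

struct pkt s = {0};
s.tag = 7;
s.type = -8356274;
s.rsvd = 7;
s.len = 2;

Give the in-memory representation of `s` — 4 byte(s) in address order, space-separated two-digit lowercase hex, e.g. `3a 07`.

tag:3 = 7 → 0x7 << 0 → word 0x00000007
type:24 = -8356274 → 0x807e4e << 3 → word 0x0403f277
rsvd:3 = 7 → 0x7 << 27 → word 0x3c03f277
len:2 = 2 → 0x2 << 30 → word 0xbc03f277
word = 0xbc03f277 → little-endian bytes:
  [0]=0x77  [1]=0xf2  [2]=0x03  [3]=0xbc

77 f2 03 bc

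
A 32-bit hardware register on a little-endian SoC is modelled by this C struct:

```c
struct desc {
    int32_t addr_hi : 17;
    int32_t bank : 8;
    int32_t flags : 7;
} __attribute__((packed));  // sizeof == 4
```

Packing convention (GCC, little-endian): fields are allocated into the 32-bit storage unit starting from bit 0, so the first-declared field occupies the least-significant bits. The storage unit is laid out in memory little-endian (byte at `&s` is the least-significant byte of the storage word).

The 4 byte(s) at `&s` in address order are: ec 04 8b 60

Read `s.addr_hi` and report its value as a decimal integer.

-64276

[0]=0xec [1]=0x04 [2]=0x8b [3]=0x60 (little-endian) → word 0x608b04ec
addr_hi [0+:17] = (word>>0) & 0x1ffff = 66796  ←
bank [17+:8] = (word>>17) & 0xff = 69
flags [25+:7] = (word>>25) & 0x7f = 48
addr_hi signed 17b, MSB=1: 66796 - 131072 = -64276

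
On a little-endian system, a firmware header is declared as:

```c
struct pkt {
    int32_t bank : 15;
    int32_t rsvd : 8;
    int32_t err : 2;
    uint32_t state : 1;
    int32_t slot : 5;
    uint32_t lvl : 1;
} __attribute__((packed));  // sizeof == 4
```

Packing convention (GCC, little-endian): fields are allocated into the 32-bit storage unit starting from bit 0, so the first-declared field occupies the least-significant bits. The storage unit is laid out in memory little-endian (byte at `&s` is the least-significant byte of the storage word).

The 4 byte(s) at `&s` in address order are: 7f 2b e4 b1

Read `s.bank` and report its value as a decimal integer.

11135

[0]=0x7f [1]=0x2b [2]=0xe4 [3]=0xb1 (little-endian) → word 0xb1e42b7f
bank:15 @ bit 0 → (0xb1e42b7f>>0)&0x7fff = 0x2b7f  ←
rsvd:8 @ bit 15 → (0xb1e42b7f>>15)&0xff = 0xc8
err:2 @ bit 23 → (0xb1e42b7f>>23)&0x3 = 0x3
state:1 @ bit 25 → (0xb1e42b7f>>25)&0x1 = 0x0
slot:5 @ bit 26 → (0xb1e42b7f>>26)&0x1f = 0xc
lvl:1 @ bit 31 → (0xb1e42b7f>>31)&0x1 = 0x1
bank signed 15b, MSB=0: value = 11135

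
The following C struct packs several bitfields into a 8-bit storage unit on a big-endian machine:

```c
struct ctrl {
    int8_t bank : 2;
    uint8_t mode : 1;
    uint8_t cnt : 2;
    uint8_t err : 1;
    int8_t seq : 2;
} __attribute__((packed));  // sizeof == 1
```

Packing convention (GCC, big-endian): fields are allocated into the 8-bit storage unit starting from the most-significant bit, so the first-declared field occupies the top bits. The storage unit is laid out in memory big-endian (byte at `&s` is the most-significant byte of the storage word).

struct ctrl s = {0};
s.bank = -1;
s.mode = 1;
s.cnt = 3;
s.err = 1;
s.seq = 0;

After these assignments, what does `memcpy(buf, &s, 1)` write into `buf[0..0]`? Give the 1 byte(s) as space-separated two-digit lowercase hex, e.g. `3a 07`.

bank (2b) val=-1 bits=0x3 at bit 6: 0xc0
mode (1b) val=1 bits=0x1 at bit 5: 0xe0
cnt (2b) val=3 bits=0x3 at bit 3: 0xf8
err (1b) val=1 bits=0x1 at bit 2: 0xfc
seq (2b) val=0 bits=0x0 at bit 0: 0xfc
word = 0xfc → big-endian bytes:
  [0]=0xfc

fc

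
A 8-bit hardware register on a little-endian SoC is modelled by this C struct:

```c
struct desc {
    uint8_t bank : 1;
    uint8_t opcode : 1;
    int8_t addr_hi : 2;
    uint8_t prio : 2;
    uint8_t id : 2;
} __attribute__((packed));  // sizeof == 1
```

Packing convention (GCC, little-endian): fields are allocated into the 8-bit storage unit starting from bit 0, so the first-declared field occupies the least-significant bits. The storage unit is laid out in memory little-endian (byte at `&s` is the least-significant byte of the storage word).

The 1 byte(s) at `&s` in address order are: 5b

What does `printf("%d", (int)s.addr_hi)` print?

[0]=0x5b (little-endian) → word 0x5b
bank:1 @ bit 0 → (0x5b>>0)&0x1 = 0x1
opcode:1 @ bit 1 → (0x5b>>1)&0x1 = 0x1
addr_hi:2 @ bit 2 → (0x5b>>2)&0x3 = 0x2  ←
prio:2 @ bit 4 → (0x5b>>4)&0x3 = 0x1
id:2 @ bit 6 → (0x5b>>6)&0x3 = 0x1
addr_hi signed 2b, MSB=1: 2 - 4 = -2

-2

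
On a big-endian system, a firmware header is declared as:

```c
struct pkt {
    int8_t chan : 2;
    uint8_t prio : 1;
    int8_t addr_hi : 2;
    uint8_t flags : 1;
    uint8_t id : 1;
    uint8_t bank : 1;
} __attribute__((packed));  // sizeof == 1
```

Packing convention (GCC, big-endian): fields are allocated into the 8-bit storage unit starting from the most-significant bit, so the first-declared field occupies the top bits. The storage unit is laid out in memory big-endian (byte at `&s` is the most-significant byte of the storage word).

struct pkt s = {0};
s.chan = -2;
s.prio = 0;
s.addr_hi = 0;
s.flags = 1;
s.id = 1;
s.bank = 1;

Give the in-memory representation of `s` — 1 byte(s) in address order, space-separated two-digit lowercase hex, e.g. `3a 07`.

[6+:2] chan=-2 & 0x3 = 0x2; word=0x80
[5+:1] prio=0 & 0x1 = 0x0; word=0x80
[3+:2] addr_hi=0 & 0x3 = 0x0; word=0x80
[2+:1] flags=1 & 0x1 = 0x1; word=0x84
[1+:1] id=1 & 0x1 = 0x1; word=0x86
[0+:1] bank=1 & 0x1 = 0x1; word=0x87
word = 0x87 → big-endian bytes:
  [0]=0x87

87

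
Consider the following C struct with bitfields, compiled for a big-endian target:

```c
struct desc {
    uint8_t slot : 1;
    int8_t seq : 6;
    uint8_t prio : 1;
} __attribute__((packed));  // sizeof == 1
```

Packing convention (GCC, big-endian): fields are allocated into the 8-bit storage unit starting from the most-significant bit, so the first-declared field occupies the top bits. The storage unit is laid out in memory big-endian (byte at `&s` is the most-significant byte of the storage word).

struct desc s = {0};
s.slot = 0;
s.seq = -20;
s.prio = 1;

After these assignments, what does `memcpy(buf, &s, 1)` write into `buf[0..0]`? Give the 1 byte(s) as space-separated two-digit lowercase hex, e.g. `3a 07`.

slot (1b) val=0 bits=0x0 at bit 7: 0x00
seq (6b) val=-20 bits=0x2c at bit 1: 0x58
prio (1b) val=1 bits=0x1 at bit 0: 0x59
word = 0x59 → big-endian bytes:
  [0]=0x59

59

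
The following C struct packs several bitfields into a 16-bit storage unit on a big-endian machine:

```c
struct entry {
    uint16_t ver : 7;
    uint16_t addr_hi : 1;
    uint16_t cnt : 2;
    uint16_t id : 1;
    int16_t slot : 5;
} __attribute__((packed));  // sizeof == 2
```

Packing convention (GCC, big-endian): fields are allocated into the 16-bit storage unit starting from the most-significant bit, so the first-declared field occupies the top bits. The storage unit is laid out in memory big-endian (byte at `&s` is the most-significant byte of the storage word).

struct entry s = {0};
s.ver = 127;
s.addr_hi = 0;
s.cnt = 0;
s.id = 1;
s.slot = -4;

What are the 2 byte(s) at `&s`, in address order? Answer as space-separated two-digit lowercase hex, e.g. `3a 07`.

ver:7 = 127 → 0x7f << 9 → word 0xfe00
addr_hi:1 = 0 → 0x0 << 8 → word 0xfe00
cnt:2 = 0 → 0x0 << 6 → word 0xfe00
id:1 = 1 → 0x1 << 5 → word 0xfe20
slot:5 = -4 → 0x1c << 0 → word 0xfe3c
word = 0xfe3c → big-endian bytes:
  [0]=0xfe  [1]=0x3c

fe 3c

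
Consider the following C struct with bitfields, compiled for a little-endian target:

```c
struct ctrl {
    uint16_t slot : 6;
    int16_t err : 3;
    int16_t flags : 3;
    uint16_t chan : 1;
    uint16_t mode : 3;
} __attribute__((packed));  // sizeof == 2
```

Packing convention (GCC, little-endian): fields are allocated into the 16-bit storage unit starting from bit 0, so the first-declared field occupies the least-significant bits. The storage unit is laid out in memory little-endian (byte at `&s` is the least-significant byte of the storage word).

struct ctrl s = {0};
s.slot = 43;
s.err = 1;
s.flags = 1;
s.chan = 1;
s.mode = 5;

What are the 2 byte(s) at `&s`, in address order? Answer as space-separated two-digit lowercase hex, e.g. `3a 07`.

6b b2

[0+:6] slot=43 & 0x3f = 0x2b; word=0x002b
[6+:3] err=1 & 0x7 = 0x1; word=0x006b
[9+:3] flags=1 & 0x7 = 0x1; word=0x026b
[12+:1] chan=1 & 0x1 = 0x1; word=0x126b
[13+:3] mode=5 & 0x7 = 0x5; word=0xb26b
word = 0xb26b → little-endian bytes:
  [0]=0x6b  [1]=0xb2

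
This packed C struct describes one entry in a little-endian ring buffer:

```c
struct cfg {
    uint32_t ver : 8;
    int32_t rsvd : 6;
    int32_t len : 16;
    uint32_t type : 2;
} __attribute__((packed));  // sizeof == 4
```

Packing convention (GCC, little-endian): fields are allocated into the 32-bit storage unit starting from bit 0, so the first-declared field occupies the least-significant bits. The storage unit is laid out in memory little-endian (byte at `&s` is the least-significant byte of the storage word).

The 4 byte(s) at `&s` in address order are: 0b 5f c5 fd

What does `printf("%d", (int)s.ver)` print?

[0]=0x0b [1]=0x5f [2]=0xc5 [3]=0xfd (little-endian) → word 0xfdc55f0b
ver:8 @ bit 0 → (0xfdc55f0b>>0)&0xff = 0xb  ←
rsvd:6 @ bit 8 → (0xfdc55f0b>>8)&0x3f = 0x1f
len:16 @ bit 14 → (0xfdc55f0b>>14)&0xffff = 0xf715
type:2 @ bit 30 → (0xfdc55f0b>>30)&0x3 = 0x3

11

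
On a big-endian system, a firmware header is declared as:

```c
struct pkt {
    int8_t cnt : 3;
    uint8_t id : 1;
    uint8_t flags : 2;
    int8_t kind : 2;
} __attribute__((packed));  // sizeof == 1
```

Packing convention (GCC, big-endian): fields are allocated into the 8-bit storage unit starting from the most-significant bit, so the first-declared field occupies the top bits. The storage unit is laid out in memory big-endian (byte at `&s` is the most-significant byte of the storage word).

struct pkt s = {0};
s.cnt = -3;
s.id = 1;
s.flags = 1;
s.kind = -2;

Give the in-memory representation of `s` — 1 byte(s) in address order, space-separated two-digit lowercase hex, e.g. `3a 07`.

b6

cnt:3 = -3 → 0x5 << 5 → word 0xa0
id:1 = 1 → 0x1 << 4 → word 0xb0
flags:2 = 1 → 0x1 << 2 → word 0xb4
kind:2 = -2 → 0x2 << 0 → word 0xb6
word = 0xb6 → big-endian bytes:
  [0]=0xb6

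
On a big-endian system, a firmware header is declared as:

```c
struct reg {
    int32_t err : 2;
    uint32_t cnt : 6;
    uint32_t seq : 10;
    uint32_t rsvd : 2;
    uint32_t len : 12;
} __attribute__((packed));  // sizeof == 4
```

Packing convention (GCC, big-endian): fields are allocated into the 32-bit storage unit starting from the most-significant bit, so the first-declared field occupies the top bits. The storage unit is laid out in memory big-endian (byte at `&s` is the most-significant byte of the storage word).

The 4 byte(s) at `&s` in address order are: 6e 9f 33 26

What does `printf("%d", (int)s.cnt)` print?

[0]=0x6e [1]=0x9f [2]=0x33 [3]=0x26 (big-endian) → word 0x6e9f3326
err [30+:2] = (word>>30) & 0x3 = 1
cnt [24+:6] = (word>>24) & 0x3f = 46  ←
seq [14+:10] = (word>>14) & 0x3ff = 636
rsvd [12+:2] = (word>>12) & 0x3 = 3
len [0+:12] = (word>>0) & 0xfff = 806

46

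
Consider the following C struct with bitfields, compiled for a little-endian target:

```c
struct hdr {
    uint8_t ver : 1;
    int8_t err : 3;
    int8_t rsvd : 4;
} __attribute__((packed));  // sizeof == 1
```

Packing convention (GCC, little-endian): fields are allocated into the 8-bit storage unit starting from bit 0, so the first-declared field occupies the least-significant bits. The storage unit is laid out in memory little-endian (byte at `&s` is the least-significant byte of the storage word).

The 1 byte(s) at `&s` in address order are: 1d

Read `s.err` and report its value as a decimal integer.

[0]=0x1d (little-endian) → word 0x1d
ver:1 @ bit 0 → (0x1d>>0)&0x1 = 0x1
err:3 @ bit 1 → (0x1d>>1)&0x7 = 0x6  ←
rsvd:4 @ bit 4 → (0x1d>>4)&0xf = 0x1
err signed 3b, MSB=1: 6 - 8 = -2

-2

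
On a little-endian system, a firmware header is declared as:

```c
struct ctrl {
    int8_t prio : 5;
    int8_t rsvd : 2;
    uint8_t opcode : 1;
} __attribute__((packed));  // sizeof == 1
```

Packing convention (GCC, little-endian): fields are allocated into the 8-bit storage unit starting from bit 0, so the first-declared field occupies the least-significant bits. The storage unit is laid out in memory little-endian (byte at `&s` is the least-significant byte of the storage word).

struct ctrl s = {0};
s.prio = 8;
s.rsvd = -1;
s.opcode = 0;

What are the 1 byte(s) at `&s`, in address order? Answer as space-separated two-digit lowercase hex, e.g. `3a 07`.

prio (5b) val=8 bits=0x8 at bit 0: 0x08
rsvd (2b) val=-1 bits=0x3 at bit 5: 0x68
opcode (1b) val=0 bits=0x0 at bit 7: 0x68
word = 0x68 → little-endian bytes:
  [0]=0x68

68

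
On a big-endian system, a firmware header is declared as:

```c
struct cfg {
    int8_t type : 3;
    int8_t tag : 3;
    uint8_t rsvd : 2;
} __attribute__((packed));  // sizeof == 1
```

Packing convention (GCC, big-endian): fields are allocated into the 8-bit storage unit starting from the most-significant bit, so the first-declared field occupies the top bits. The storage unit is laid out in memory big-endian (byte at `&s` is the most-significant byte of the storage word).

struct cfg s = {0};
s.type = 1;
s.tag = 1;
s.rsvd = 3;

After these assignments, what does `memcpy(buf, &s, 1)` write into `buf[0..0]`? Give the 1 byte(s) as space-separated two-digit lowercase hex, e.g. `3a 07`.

[5+:3] type=1 & 0x7 = 0x1; word=0x20
[2+:3] tag=1 & 0x7 = 0x1; word=0x24
[0+:2] rsvd=3 & 0x3 = 0x3; word=0x27
word = 0x27 → big-endian bytes:
  [0]=0x27

27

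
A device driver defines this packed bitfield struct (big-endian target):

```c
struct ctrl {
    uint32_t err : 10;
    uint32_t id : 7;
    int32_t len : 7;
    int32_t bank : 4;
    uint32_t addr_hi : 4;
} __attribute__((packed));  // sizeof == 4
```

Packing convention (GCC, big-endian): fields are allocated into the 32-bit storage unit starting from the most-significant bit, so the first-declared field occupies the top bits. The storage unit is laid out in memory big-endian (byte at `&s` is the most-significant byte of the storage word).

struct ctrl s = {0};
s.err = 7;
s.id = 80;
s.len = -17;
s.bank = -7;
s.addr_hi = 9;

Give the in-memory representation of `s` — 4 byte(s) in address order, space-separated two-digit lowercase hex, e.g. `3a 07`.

01 e8 6f 99

err (10b) val=7 bits=0x7 at bit 22: 0x01c00000
id (7b) val=80 bits=0x50 at bit 15: 0x01e80000
len (7b) val=-17 bits=0x6f at bit 8: 0x01e86f00
bank (4b) val=-7 bits=0x9 at bit 4: 0x01e86f90
addr_hi (4b) val=9 bits=0x9 at bit 0: 0x01e86f99
word = 0x01e86f99 → big-endian bytes:
  [0]=0x01  [1]=0xe8  [2]=0x6f  [3]=0x99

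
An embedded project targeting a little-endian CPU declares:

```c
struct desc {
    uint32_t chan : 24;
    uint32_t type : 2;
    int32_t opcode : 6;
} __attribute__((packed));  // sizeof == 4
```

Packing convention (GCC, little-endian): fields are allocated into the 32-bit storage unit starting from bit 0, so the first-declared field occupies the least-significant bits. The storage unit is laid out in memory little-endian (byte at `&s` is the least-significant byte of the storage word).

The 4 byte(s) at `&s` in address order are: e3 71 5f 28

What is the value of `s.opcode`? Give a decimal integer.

10

[0]=0xe3 [1]=0x71 [2]=0x5f [3]=0x28 (little-endian) → word 0x285f71e3
chan [0+:24] = (word>>0) & 0xffffff = 6255075
type [24+:2] = (word>>24) & 0x3 = 0
opcode [26+:6] = (word>>26) & 0x3f = 10  ←
opcode signed 6b, MSB=0: value = 10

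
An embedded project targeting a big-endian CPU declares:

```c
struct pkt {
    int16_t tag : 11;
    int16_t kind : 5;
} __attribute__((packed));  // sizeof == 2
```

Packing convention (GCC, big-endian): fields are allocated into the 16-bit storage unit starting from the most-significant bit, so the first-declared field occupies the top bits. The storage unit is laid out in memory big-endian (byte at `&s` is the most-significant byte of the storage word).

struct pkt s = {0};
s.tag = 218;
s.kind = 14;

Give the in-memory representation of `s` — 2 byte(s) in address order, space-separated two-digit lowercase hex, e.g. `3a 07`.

1b 4e

tag (11b) val=218 bits=0xda at bit 5: 0x1b40
kind (5b) val=14 bits=0xe at bit 0: 0x1b4e
word = 0x1b4e → big-endian bytes:
  [0]=0x1b  [1]=0x4e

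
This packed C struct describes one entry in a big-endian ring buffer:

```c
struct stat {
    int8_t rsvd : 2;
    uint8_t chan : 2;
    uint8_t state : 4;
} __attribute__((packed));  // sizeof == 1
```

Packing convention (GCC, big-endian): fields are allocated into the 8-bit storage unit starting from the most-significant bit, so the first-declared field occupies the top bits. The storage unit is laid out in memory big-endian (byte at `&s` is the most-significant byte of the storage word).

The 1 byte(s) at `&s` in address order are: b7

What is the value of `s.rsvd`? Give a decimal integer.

-2

[0]=0xb7 (big-endian) → word 0xb7
rsvd [6+:2] = (word>>6) & 0x3 = 2  ←
chan [4+:2] = (word>>4) & 0x3 = 3
state [0+:4] = (word>>0) & 0xf = 7
rsvd signed 2b, MSB=1: 2 - 4 = -2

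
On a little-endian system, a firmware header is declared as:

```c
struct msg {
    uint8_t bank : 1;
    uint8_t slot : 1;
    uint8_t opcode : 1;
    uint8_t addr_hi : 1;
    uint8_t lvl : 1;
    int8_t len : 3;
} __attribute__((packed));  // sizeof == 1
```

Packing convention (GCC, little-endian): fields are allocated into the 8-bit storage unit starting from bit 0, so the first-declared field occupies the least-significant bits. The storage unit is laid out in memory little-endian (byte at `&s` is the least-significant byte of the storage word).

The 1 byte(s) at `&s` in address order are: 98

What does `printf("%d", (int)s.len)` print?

[0]=0x98 (little-endian) → word 0x98
bank:1 @ bit 0 → (0x98>>0)&0x1 = 0x0
slot:1 @ bit 1 → (0x98>>1)&0x1 = 0x0
opcode:1 @ bit 2 → (0x98>>2)&0x1 = 0x0
addr_hi:1 @ bit 3 → (0x98>>3)&0x1 = 0x1
lvl:1 @ bit 4 → (0x98>>4)&0x1 = 0x1
len:3 @ bit 5 → (0x98>>5)&0x7 = 0x4  ←
len signed 3b, MSB=1: 4 - 8 = -4

-4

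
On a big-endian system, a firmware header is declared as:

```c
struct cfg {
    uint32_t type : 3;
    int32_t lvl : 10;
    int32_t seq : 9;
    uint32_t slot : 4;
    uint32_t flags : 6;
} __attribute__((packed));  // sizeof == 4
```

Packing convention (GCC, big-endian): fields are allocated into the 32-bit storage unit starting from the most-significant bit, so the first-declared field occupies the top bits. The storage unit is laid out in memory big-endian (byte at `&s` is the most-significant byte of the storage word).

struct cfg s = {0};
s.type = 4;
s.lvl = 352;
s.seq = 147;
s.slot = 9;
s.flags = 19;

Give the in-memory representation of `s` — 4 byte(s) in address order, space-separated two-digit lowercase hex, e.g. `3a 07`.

type:3 = 4 → 0x4 << 29 → word 0x80000000
lvl:10 = 352 → 0x160 << 19 → word 0x8b000000
seq:9 = 147 → 0x93 << 10 → word 0x8b024c00
slot:4 = 9 → 0x9 << 6 → word 0x8b024e40
flags:6 = 19 → 0x13 << 0 → word 0x8b024e53
word = 0x8b024e53 → big-endian bytes:
  [0]=0x8b  [1]=0x02  [2]=0x4e  [3]=0x53

8b 02 4e 53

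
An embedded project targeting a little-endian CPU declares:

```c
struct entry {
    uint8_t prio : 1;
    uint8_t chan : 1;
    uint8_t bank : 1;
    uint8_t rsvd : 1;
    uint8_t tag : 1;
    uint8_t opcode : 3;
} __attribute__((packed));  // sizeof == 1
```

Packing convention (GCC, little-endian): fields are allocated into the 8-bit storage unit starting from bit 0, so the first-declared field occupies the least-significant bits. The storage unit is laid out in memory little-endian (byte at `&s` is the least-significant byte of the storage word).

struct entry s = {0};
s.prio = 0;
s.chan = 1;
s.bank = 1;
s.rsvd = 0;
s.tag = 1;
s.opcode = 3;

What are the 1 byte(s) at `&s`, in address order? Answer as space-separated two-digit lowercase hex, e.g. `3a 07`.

76

prio (1b) val=0 bits=0x0 at bit 0: 0x00
chan (1b) val=1 bits=0x1 at bit 1: 0x02
bank (1b) val=1 bits=0x1 at bit 2: 0x06
rsvd (1b) val=0 bits=0x0 at bit 3: 0x06
tag (1b) val=1 bits=0x1 at bit 4: 0x16
opcode (3b) val=3 bits=0x3 at bit 5: 0x76
word = 0x76 → little-endian bytes:
  [0]=0x76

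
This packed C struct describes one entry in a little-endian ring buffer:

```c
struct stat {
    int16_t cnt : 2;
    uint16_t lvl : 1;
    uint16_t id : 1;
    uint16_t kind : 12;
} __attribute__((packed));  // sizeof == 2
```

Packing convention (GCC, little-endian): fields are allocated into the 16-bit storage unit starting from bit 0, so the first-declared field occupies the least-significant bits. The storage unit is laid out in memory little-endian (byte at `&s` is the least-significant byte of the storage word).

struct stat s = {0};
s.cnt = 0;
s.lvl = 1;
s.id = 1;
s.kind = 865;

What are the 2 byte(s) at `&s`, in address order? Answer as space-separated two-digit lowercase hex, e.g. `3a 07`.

1c 36

[0+:2] cnt=0 & 0x3 = 0x0; word=0x0000
[2+:1] lvl=1 & 0x1 = 0x1; word=0x0004
[3+:1] id=1 & 0x1 = 0x1; word=0x000c
[4+:12] kind=865 & 0xfff = 0x361; word=0x361c
word = 0x361c → little-endian bytes:
  [0]=0x1c  [1]=0x36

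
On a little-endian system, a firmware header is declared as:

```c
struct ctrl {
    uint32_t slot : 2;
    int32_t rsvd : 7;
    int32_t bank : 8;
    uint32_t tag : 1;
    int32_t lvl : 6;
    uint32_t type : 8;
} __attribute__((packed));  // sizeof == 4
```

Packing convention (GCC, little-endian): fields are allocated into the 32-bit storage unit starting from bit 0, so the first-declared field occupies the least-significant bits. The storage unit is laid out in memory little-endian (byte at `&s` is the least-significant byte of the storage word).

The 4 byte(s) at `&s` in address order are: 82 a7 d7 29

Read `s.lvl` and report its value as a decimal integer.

[0]=0x82 [1]=0xa7 [2]=0xd7 [3]=0x29 (little-endian) → word 0x29d7a782
slot:2 @ bit 0 → (0x29d7a782>>0)&0x3 = 0x2
rsvd:7 @ bit 2 → (0x29d7a782>>2)&0x7f = 0x60
bank:8 @ bit 9 → (0x29d7a782>>9)&0xff = 0xd3
tag:1 @ bit 17 → (0x29d7a782>>17)&0x1 = 0x1
lvl:6 @ bit 18 → (0x29d7a782>>18)&0x3f = 0x35  ←
type:8 @ bit 24 → (0x29d7a782>>24)&0xff = 0x29
lvl signed 6b, MSB=1: 53 - 64 = -11

-11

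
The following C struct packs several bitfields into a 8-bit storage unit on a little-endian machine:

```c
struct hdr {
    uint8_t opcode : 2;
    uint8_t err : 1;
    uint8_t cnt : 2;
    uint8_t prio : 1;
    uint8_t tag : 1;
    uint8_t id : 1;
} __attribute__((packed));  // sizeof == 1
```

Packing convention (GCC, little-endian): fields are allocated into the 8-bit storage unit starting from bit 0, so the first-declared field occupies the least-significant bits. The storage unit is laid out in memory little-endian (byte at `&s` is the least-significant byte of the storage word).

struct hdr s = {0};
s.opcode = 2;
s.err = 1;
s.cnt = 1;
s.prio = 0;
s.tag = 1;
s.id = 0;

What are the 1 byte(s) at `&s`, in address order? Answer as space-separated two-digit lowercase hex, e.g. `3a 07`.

[0+:2] opcode=2 & 0x3 = 0x2; word=0x02
[2+:1] err=1 & 0x1 = 0x1; word=0x06
[3+:2] cnt=1 & 0x3 = 0x1; word=0x0e
[5+:1] prio=0 & 0x1 = 0x0; word=0x0e
[6+:1] tag=1 & 0x1 = 0x1; word=0x4e
[7+:1] id=0 & 0x1 = 0x0; word=0x4e
word = 0x4e → little-endian bytes:
  [0]=0x4e

4e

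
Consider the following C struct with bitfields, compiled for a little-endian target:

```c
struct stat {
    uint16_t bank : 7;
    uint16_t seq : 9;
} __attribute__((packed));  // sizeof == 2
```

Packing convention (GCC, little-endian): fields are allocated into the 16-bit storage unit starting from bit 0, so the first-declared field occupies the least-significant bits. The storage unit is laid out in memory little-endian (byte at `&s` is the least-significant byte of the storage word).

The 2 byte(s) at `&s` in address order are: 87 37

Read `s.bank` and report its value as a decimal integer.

7

[0]=0x87 [1]=0x37 (little-endian) → word 0x3787
bank:7 @ bit 0 → (0x3787>>0)&0x7f = 0x7  ←
seq:9 @ bit 7 → (0x3787>>7)&0x1ff = 0x6f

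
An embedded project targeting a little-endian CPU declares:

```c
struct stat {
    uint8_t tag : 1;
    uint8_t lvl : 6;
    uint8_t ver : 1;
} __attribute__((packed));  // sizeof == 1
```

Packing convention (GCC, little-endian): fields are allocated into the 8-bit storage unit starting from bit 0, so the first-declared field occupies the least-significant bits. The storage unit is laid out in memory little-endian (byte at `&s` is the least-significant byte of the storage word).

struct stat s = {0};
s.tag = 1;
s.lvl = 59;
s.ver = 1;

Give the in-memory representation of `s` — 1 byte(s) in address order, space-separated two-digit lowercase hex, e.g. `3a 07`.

f7

tag (1b) val=1 bits=0x1 at bit 0: 0x01
lvl (6b) val=59 bits=0x3b at bit 1: 0x77
ver (1b) val=1 bits=0x1 at bit 7: 0xf7
word = 0xf7 → little-endian bytes:
  [0]=0xf7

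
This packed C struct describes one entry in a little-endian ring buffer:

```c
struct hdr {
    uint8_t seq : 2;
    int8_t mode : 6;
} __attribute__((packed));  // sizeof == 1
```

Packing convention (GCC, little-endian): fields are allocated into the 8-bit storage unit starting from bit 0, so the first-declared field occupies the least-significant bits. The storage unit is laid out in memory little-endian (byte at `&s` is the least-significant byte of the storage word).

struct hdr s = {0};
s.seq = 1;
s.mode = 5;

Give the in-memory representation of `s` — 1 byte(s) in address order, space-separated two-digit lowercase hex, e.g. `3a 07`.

seq:2 = 1 → 0x1 << 0 → word 0x01
mode:6 = 5 → 0x5 << 2 → word 0x15
word = 0x15 → little-endian bytes:
  [0]=0x15

15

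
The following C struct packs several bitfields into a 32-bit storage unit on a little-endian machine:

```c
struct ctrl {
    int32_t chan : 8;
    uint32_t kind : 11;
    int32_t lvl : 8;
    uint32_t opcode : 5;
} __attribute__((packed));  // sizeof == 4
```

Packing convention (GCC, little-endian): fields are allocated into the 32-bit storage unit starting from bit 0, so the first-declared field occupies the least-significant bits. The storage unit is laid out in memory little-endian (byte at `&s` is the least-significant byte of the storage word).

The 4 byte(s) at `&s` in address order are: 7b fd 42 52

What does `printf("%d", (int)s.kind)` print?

[0]=0x7b [1]=0xfd [2]=0x42 [3]=0x52 (little-endian) → word 0x5242fd7b
chan [0+:8] = (word>>0) & 0xff = 123
kind [8+:11] = (word>>8) & 0x7ff = 765  ←
lvl [19+:8] = (word>>19) & 0xff = 72
opcode [27+:5] = (word>>27) & 0x1f = 10

765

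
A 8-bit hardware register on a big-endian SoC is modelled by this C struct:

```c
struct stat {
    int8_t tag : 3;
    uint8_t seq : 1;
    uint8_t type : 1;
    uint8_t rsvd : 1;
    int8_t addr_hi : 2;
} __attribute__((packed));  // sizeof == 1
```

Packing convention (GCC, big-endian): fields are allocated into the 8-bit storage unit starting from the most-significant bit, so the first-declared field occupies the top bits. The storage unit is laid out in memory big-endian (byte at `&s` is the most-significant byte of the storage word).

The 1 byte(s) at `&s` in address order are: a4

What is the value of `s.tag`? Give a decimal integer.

[0]=0xa4 (big-endian) → word 0xa4
tag [5+:3] = (word>>5) & 0x7 = 5  ←
seq [4+:1] = (word>>4) & 0x1 = 0
type [3+:1] = (word>>3) & 0x1 = 0
rsvd [2+:1] = (word>>2) & 0x1 = 1
addr_hi [0+:2] = (word>>0) & 0x3 = 0
tag signed 3b, MSB=1: 5 - 8 = -3

-3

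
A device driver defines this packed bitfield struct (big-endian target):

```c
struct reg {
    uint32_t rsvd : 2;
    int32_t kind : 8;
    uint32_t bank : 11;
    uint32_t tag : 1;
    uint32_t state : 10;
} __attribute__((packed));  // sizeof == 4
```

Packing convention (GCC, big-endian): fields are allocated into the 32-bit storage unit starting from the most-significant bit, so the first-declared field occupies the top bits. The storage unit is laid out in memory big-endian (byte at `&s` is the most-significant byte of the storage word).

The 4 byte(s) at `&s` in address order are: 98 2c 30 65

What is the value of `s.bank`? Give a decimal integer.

1414

[0]=0x98 [1]=0x2c [2]=0x30 [3]=0x65 (big-endian) → word 0x982c3065
rsvd:2 @ bit 30 → (0x982c3065>>30)&0x3 = 0x2
kind:8 @ bit 22 → (0x982c3065>>22)&0xff = 0x60
bank:11 @ bit 11 → (0x982c3065>>11)&0x7ff = 0x586  ←
tag:1 @ bit 10 → (0x982c3065>>10)&0x1 = 0x0
state:10 @ bit 0 → (0x982c3065>>0)&0x3ff = 0x65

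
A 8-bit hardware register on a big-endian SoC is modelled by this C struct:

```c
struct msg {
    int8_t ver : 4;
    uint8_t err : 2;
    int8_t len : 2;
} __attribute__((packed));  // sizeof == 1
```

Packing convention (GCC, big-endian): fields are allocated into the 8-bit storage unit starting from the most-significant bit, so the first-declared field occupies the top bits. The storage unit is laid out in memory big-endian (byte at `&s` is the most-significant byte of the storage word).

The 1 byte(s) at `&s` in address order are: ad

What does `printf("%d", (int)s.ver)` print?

-6

[0]=0xad (big-endian) → word 0xad
ver [4+:4] = (word>>4) & 0xf = 10  ←
err [2+:2] = (word>>2) & 0x3 = 3
len [0+:2] = (word>>0) & 0x3 = 1
ver signed 4b, MSB=1: 10 - 16 = -6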